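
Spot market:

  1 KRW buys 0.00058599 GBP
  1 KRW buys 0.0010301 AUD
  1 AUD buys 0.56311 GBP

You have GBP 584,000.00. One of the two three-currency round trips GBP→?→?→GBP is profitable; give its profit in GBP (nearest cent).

Profit: GBP 5,970.67

Profitable loop is GBP → AUD → KRW → GBP:
GBP 584,000.00 ÷ 0.56311 = AUD 1,037,097.55
AUD 1,037,097.55 ÷ 0.0010301 = KRW 1,006,793,076
KRW 1,006,793,076 × 0.00058599 = GBP 589,970.67
Profit = GBP 589,970.67 − GBP 584,000.00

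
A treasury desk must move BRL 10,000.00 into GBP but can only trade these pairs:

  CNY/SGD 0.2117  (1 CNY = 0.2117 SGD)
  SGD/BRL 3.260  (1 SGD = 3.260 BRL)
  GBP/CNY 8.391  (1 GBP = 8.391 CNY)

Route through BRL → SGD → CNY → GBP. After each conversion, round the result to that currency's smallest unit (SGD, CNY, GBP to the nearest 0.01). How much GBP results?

GBP 1,726.82

BRL 10,000.00 ÷ 3.260 = SGD 3,067.48
SGD 3,067.48 ÷ 0.2117 = CNY 14,489.75
CNY 14,489.75 ÷ 8.391 = GBP 1,726.82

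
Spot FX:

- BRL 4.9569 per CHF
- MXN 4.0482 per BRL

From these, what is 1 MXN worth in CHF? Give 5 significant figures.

MXN/CHF = 0.049834

1 MXN ÷ 4.0482 = 0.247023 BRL
0.247023 BRL ÷ 4.9569 = 0.0498342 CHF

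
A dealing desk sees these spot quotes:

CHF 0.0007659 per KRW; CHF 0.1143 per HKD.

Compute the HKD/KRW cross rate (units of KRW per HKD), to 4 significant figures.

HKD/KRW = 149.2

1 HKD × 0.1143 = 0.1143 CHF
0.1143 CHF ÷ 0.0007659 = 149.236 KRW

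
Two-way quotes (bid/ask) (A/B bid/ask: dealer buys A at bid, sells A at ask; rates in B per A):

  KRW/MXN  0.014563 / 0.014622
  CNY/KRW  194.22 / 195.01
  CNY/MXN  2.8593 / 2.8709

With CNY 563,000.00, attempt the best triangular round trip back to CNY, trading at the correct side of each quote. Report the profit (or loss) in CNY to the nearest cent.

Best loop CNY → MXN → KRW → CNY:
CNY 563,000.00 × 2.8593 (sell CNY at bid) = MXN 1,609,785.90
MXN 1,609,785.90 ÷ 0.014622 (buy KRW at ask) = KRW 110,093,414
KRW 110,093,414 ÷ 195.01 (buy CNY at ask) = CNY 564,552.66

Net profit: CNY 1,552.66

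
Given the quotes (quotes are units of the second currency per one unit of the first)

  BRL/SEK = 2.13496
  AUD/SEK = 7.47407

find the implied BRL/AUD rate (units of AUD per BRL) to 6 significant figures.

1 BRL × 2.13496 = 2.13496 SEK
2.13496 SEK ÷ 7.47407 = 0.285649 AUD

BRL/AUD = 0.285649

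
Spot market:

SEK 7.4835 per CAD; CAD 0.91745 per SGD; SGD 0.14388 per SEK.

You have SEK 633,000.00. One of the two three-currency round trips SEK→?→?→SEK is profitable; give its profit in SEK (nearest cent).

Profitable loop is SEK → CAD → SGD → SEK:
SEK 633,000.00 ÷ 7.4835 = CAD 84,586.09
CAD 84,586.09 ÷ 0.91745 = SGD 92,196.95
SGD 92,196.95 ÷ 0.14388 = SEK 640,790.57
Profit = SEK 640,790.57 − SEK 633,000.00

Profit: SEK 7,790.57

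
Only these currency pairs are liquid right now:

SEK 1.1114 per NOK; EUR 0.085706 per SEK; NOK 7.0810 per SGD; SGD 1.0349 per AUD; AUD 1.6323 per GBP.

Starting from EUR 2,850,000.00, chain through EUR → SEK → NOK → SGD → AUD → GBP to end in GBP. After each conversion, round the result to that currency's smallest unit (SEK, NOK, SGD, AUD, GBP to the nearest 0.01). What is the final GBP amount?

GBP 2,501,325.89

EUR 2,850,000.00 ÷ 0.085706 = SEK 33,253,214.48
SEK 33,253,214.48 ÷ 1.1114 = NOK 29,920,113.80
NOK 29,920,113.80 ÷ 7.0810 = SGD 4,225,407.96
SGD 4,225,407.96 ÷ 1.0349 = AUD 4,082,914.25
AUD 4,082,914.25 ÷ 1.6323 = GBP 2,501,325.89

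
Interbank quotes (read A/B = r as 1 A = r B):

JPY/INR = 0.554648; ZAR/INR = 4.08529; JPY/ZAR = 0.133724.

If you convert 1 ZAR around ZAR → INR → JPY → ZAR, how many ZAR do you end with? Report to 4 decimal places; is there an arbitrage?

0.9850 (arbitrage exists)

Around ZAR → INR → JPY → ZAR: 1 × 4.08529 ÷ 0.554648 × 0.133724 = 0.984951
Product < 1; profitable direction is ZAR → JPY → INR → ZAR.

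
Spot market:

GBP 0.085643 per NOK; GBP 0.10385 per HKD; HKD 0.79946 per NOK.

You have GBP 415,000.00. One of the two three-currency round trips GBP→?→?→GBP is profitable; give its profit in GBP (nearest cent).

Profit: GBP 13,091.62

Profitable loop is GBP → HKD → NOK → GBP:
GBP 415,000.00 ÷ 0.10385 = HKD 3,996,148.29
HKD 3,996,148.29 ÷ 0.79946 = NOK 4,998,559.39
NOK 4,998,559.39 × 0.085643 = GBP 428,091.62
Profit = GBP 428,091.62 − GBP 415,000.00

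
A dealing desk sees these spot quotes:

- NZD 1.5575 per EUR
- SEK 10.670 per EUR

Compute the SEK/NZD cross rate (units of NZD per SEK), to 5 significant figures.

SEK/NZD = 0.14597

1 SEK ÷ 10.670 = 0.0937207 EUR
0.0937207 EUR × 1.5575 = 0.14597 NZD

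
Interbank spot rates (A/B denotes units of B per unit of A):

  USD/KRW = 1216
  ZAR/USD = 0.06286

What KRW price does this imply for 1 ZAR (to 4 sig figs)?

1 ZAR × 0.06286 = 0.06286 USD
0.06286 USD × 1216 = 76.4378 KRW

ZAR/KRW = 76.44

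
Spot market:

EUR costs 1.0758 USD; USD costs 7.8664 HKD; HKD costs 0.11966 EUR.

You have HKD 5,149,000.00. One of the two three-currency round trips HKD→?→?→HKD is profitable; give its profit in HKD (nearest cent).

Profit: HKD 65,101.20

Profitable loop is HKD → EUR → USD → HKD:
HKD 5,149,000.00 × 0.11966 = EUR 616,129.34
EUR 616,129.34 × 1.0758 = USD 662,831.94
USD 662,831.94 × 7.8664 = HKD 5,214,101.20
Profit = HKD 5,214,101.20 − HKD 5,149,000.00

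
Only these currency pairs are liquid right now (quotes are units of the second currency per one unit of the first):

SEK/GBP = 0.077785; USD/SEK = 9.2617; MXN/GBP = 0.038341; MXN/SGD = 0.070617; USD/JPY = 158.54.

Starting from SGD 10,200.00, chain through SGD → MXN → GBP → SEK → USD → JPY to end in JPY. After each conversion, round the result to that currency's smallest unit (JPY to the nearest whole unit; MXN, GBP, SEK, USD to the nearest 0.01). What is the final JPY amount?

SGD 10,200.00 ÷ 0.070617 = MXN 144,441.14
MXN 144,441.14 × 0.038341 = GBP 5,538.02
GBP 5,538.02 ÷ 0.077785 = SEK 71,196.50
SEK 71,196.50 ÷ 9.2617 = USD 7,687.20
USD 7,687.20 × 158.54 = JPY 1,218,729

JPY 1,218,729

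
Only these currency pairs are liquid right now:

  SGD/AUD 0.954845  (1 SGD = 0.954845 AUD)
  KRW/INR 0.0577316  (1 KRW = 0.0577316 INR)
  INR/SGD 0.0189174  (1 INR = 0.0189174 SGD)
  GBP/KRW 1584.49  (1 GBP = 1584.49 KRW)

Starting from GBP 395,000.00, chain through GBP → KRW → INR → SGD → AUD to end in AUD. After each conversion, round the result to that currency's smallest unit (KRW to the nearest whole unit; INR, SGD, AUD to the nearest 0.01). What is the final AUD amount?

AUD 652,671.30

GBP 395,000.00 × 1584.49 = KRW 625,873,550
KRW 625,873,550 × 0.0577316 = INR 36,132,681.44
INR 36,132,681.44 × 0.0189174 = SGD 683,536.39
SGD 683,536.39 × 0.954845 = AUD 652,671.30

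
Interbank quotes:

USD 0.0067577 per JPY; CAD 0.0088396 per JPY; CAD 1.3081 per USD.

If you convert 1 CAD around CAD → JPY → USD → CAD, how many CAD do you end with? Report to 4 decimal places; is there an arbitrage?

1.0000 (no arbitrage)

Around CAD → JPY → USD → CAD: 1 ÷ 0.0088396 × 0.0067577 × 1.3081 = 1.000017
Product ≈ 1 (deviation 0.002%, within rounding noise).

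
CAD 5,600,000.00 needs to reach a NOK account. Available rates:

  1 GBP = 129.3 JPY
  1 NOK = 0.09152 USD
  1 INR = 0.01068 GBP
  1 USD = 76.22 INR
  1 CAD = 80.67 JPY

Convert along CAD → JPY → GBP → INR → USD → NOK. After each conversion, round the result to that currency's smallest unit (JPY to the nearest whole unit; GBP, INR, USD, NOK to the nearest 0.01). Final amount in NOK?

CAD 5,600,000.00 × 80.67 = JPY 451,752,000
JPY 451,752,000 ÷ 129.3 = GBP 3,493,828.31
GBP 3,493,828.31 ÷ 0.01068 = INR 327,137,482.21
INR 327,137,482.21 ÷ 76.22 = USD 4,292,016.30
USD 4,292,016.30 ÷ 0.09152 = NOK 46,897,031.25

NOK 46,897,031.25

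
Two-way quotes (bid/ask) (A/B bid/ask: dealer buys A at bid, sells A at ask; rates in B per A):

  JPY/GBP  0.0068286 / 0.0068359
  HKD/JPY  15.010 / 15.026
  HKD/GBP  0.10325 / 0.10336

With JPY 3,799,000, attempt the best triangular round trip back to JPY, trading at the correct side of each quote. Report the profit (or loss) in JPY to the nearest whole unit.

Net profit: JPY 19,742

Best loop JPY → HKD → GBP → JPY:
JPY 3,799,000 ÷ 15.026 (buy HKD at ask) = HKD 252,828.43
HKD 252,828.43 × 0.10325 (sell HKD at bid) = GBP 26,104.54
GBP 26,104.54 ÷ 0.0068359 (buy JPY at ask) = JPY 3,818,742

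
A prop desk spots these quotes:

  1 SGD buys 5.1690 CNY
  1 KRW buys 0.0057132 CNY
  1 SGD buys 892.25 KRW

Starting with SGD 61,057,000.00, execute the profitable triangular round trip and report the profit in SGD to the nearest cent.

Profitable loop is SGD → CNY → KRW → SGD:
SGD 61,057,000.00 × 5.1690 = CNY 315,603,633.00
CNY 315,603,633.00 ÷ 0.0057132 = KRW 55,241,131,590
KRW 55,241,131,590 ÷ 892.25 = SGD 61,912,167.65
Profit = SGD 61,912,167.65 − SGD 61,057,000.00

Profit: SGD 855,167.65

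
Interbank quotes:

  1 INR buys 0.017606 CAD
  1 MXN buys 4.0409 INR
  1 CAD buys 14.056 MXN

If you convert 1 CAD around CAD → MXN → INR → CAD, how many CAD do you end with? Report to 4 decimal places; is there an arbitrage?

Around CAD → MXN → INR → CAD: 1 × 14.056 × 4.0409 × 0.017606 = 1.000001
Product ≈ 1 (deviation 0.000%, within rounding noise).

1.0000 (no arbitrage)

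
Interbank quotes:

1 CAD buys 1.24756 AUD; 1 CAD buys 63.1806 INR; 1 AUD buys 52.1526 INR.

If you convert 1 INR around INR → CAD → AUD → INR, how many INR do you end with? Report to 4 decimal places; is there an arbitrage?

Around INR → CAD → AUD → INR: 1 ÷ 63.1806 × 1.24756 × 52.1526 = 1.029802
Product > 1; profitable direction is INR → CAD → AUD → INR.

1.0298 (arbitrage exists)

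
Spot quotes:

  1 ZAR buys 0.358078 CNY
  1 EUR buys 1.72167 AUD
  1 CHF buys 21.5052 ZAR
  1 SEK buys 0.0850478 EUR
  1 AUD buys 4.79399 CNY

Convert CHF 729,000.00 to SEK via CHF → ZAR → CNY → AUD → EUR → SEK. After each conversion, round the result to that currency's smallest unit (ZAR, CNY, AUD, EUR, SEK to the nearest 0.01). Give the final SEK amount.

SEK 7,997,210.63

CHF 729,000.00 × 21.5052 = ZAR 15,677,290.80
ZAR 15,677,290.80 × 0.358078 = CNY 5,613,692.94
CNY 5,613,692.94 ÷ 4.79399 = AUD 1,170,985.53
AUD 1,170,985.53 ÷ 1.72167 = EUR 680,145.17
EUR 680,145.17 ÷ 0.0850478 = SEK 7,997,210.63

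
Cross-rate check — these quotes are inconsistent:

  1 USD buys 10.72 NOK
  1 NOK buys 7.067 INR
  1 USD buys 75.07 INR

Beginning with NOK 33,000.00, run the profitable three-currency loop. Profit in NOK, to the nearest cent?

Profitable loop is NOK → INR → USD → NOK:
NOK 33,000.00 × 7.067 = INR 233,211.00
INR 233,211.00 ÷ 75.07 = USD 3,106.58
USD 3,106.58 × 10.72 = NOK 33,302.54
Profit = NOK 33,302.54 − NOK 33,000.00

Profit: NOK 302.54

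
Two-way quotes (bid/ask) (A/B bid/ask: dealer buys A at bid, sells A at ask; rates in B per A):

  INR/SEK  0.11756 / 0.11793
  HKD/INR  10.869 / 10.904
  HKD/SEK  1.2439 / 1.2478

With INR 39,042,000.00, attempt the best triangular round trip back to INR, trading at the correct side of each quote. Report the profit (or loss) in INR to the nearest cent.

Best loop INR → SEK → HKD → INR:
INR 39,042,000.00 × 0.11756 (sell INR at bid) = SEK 4,589,777.52
SEK 4,589,777.52 ÷ 1.2478 (buy HKD at ask) = HKD 3,678,295.82
HKD 3,678,295.82 × 10.869 (sell HKD at bid) = INR 39,979,397.23

Net profit: INR 937,397.23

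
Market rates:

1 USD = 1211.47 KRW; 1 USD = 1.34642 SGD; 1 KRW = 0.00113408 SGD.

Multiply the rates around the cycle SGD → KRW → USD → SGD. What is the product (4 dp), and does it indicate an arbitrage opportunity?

Around SGD → KRW → USD → SGD: 1 ÷ 0.00113408 ÷ 1211.47 × 1.34642 = 0.979996
Product < 1; profitable direction is SGD → USD → KRW → SGD.

0.9800 (arbitrage exists)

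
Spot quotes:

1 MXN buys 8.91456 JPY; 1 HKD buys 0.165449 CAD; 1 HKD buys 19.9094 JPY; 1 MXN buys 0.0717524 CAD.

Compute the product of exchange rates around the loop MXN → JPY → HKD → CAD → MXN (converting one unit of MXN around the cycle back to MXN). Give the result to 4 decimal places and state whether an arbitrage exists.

Around MXN → JPY → HKD → CAD → MXN: 1 × 8.91456 ÷ 19.9094 × 0.165449 ÷ 0.0717524 = 1.032451
Product > 1; profitable direction is MXN → JPY → HKD → CAD → MXN.

1.0325 (arbitrage exists)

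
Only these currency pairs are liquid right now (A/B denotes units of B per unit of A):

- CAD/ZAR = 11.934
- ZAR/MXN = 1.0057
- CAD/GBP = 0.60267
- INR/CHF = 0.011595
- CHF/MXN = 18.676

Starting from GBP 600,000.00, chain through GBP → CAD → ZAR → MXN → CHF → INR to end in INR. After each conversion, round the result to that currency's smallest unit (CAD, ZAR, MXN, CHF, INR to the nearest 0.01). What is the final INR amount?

GBP 600,000.00 ÷ 0.60267 = CAD 995,569.71
CAD 995,569.71 × 11.934 = ZAR 11,881,128.92
ZAR 11,881,128.92 × 1.0057 = MXN 11,948,851.35
MXN 11,948,851.35 ÷ 18.676 = CHF 639,797.14
CHF 639,797.14 ÷ 0.011595 = INR 55,178,709.79

INR 55,178,709.79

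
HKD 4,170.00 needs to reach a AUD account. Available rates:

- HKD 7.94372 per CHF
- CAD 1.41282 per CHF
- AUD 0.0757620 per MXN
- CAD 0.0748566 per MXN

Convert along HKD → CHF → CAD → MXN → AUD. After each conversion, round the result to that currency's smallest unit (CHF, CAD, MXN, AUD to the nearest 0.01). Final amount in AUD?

HKD 4,170.00 ÷ 7.94372 = CHF 524.94
CHF 524.94 × 1.41282 = CAD 741.65
CAD 741.65 ÷ 0.0748566 = MXN 9,907.61
MXN 9,907.61 × 0.0757620 = AUD 750.62

AUD 750.62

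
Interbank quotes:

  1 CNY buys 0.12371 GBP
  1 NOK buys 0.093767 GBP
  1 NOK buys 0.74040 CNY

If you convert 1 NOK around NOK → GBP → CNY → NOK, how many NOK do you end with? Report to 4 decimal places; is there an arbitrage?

1.0237 (arbitrage exists)

Around NOK → GBP → CNY → NOK: 1 × 0.093767 ÷ 0.12371 ÷ 0.74040 = 1.023714
Product > 1; profitable direction is NOK → GBP → CNY → NOK.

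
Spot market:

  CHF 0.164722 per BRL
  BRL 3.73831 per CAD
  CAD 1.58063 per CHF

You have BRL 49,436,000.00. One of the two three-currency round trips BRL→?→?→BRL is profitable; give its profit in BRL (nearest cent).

Profitable loop is BRL → CAD → CHF → BRL:
BRL 49,436,000.00 ÷ 3.73831 = CAD 13,224,157.44
CAD 13,224,157.44 ÷ 1.58063 = CHF 8,366,383.94
CHF 8,366,383.94 ÷ 0.164722 = BRL 50,790,932.21
Profit = BRL 50,790,932.21 − BRL 49,436,000.00

Profit: BRL 1,354,932.21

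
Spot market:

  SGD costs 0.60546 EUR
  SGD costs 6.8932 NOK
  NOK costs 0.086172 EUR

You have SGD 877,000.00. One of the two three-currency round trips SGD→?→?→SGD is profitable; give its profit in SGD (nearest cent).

Profit: SGD 16,918.65

Profitable loop is SGD → EUR → NOK → SGD:
SGD 877,000.00 × 0.60546 = EUR 530,988.42
EUR 530,988.42 ÷ 0.086172 = NOK 6,161,960.03
NOK 6,161,960.03 ÷ 6.8932 = SGD 893,918.65
Profit = SGD 893,918.65 − SGD 877,000.00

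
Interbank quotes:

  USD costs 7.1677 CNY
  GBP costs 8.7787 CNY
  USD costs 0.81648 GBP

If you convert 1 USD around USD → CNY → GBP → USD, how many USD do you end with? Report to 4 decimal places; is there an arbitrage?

Around USD → CNY → GBP → USD: 1 × 7.1677 ÷ 8.7787 ÷ 0.81648 = 1.000009
Product ≈ 1 (deviation 0.001%, within rounding noise).

1.0000 (no arbitrage)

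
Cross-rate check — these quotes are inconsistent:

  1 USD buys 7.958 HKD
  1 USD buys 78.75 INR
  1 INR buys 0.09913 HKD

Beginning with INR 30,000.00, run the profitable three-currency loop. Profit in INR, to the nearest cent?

Profit: INR 582.26

Profitable loop is INR → USD → HKD → INR:
INR 30,000.00 ÷ 78.75 = USD 380.95
USD 380.95 × 7.958 = HKD 3,031.62
HKD 3,031.62 ÷ 0.09913 = INR 30,582.26
Profit = INR 30,582.26 − INR 30,000.00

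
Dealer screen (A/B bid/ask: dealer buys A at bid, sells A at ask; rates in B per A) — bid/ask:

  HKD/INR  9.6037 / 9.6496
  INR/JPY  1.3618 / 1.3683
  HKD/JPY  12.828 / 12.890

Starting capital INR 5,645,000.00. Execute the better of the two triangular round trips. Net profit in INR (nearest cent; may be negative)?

Best loop INR → JPY → HKD → INR:
INR 5,645,000.00 × 1.3618 (sell INR at bid) = JPY 7,687,361
JPY 7,687,361 ÷ 12.890 (buy HKD at ask) = HKD 596,381.77
HKD 596,381.77 × 9.6037 (sell HKD at bid) = INR 5,727,471.59

Net profit: INR 82,471.59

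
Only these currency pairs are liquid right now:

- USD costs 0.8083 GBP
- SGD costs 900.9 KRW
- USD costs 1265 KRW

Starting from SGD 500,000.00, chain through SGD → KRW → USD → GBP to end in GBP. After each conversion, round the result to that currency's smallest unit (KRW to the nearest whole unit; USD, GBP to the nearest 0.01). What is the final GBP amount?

SGD 500,000.00 × 900.9 = KRW 450,450,000
KRW 450,450,000 ÷ 1265 = USD 356,086.96
USD 356,086.96 × 0.8083 = GBP 287,825.09

GBP 287,825.09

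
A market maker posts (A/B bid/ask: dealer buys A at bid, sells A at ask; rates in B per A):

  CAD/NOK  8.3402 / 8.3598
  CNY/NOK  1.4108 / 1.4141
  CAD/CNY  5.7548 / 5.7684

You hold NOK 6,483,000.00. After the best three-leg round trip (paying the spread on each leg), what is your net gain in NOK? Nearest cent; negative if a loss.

Net profit: NOK 145,526.49

Best loop NOK → CNY → CAD → NOK:
NOK 6,483,000.00 ÷ 1.4141 (buy CNY at ask) = CNY 4,584,541.40
CNY 4,584,541.40 ÷ 5.7684 (buy CAD at ask) = CAD 794,768.29
CAD 794,768.29 × 8.3402 (sell CAD at bid) = NOK 6,628,526.49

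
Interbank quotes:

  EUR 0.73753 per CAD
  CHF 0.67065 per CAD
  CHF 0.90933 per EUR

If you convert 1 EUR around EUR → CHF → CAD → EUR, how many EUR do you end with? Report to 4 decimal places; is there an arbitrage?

Around EUR → CHF → CAD → EUR: 1 × 0.90933 ÷ 0.67065 × 0.73753 = 1.000012
Product ≈ 1 (deviation 0.001%, within rounding noise).

1.0000 (no arbitrage)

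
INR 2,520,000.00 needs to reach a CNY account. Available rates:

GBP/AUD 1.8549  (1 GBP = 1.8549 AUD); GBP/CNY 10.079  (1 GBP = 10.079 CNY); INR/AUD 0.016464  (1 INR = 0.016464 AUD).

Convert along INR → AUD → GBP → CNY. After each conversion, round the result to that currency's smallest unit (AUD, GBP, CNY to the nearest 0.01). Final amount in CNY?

CNY 225,440.92

INR 2,520,000.00 × 0.016464 = AUD 41,489.28
AUD 41,489.28 ÷ 1.8549 = GBP 22,367.39
GBP 22,367.39 × 10.079 = CNY 225,440.92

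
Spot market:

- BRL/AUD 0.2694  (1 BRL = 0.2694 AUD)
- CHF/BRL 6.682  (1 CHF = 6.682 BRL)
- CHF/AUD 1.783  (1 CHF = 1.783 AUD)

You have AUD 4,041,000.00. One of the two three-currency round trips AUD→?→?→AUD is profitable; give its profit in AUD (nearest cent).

Profit: AUD 38,825.33

Profitable loop is AUD → CHF → BRL → AUD:
AUD 4,041,000.00 ÷ 1.783 = CHF 2,266,404.94
CHF 2,266,404.94 × 6.682 = BRL 15,144,117.78
BRL 15,144,117.78 × 0.2694 = AUD 4,079,825.33
Profit = AUD 4,079,825.33 − AUD 4,041,000.00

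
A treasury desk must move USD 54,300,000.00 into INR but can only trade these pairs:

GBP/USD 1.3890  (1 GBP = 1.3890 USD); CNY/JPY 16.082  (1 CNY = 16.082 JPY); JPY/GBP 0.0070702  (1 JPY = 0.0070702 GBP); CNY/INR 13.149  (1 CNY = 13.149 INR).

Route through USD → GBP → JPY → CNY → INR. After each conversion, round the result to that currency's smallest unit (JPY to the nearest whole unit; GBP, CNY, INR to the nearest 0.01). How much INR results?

INR 4,520,833,914.49

USD 54,300,000.00 ÷ 1.3890 = GBP 39,092,872.57
GBP 39,092,872.57 ÷ 0.0070702 = JPY 5,529,245,647
JPY 5,529,245,647 ÷ 16.082 = CNY 343,815,796.98
CNY 343,815,796.98 × 13.149 = INR 4,520,833,914.49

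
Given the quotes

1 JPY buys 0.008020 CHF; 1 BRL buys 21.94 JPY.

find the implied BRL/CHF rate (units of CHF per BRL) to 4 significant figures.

BRL/CHF = 0.1760

1 BRL × 21.94 = 21.94 JPY
21.94 JPY × 0.008020 = 0.175959 CHF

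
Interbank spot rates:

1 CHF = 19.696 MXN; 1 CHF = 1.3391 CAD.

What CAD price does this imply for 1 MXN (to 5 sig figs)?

MXN/CAD = 0.067988

1 MXN ÷ 19.696 = 0.0507717 CHF
0.0507717 CHF × 1.3391 = 0.0679884 CAD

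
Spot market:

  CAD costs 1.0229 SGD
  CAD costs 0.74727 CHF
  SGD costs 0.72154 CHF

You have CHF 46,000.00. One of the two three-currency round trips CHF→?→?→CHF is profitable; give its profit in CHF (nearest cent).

Profit: CHF 573.81

Profitable loop is CHF → SGD → CAD → CHF:
CHF 46,000.00 ÷ 0.72154 = SGD 63,752.53
SGD 63,752.53 ÷ 1.0229 = CAD 62,325.28
CAD 62,325.28 × 0.74727 = CHF 46,573.81
Profit = CHF 46,573.81 − CHF 46,000.00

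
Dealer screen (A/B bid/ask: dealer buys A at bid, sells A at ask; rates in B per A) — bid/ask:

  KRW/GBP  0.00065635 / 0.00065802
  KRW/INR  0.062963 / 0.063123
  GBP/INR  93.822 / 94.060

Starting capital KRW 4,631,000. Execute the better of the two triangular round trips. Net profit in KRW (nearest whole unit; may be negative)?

Best loop KRW → INR → GBP → KRW:
KRW 4,631,000 × 0.062963 (sell KRW at bid) = INR 291,581.65
INR 291,581.65 ÷ 94.060 (buy GBP at ask) = GBP 3,099.95
GBP 3,099.95 ÷ 0.00065802 (buy KRW at ask) = KRW 4,711,033

Net profit: KRW 80,033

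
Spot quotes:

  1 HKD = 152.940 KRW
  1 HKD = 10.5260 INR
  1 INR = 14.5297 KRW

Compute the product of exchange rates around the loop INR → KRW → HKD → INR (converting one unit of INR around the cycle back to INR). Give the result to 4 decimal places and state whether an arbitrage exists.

Around INR → KRW → HKD → INR: 1 × 14.5297 ÷ 152.940 × 10.5260 = 0.999998
Product ≈ 1 (deviation 0.000%, within rounding noise).

1.0000 (no arbitrage)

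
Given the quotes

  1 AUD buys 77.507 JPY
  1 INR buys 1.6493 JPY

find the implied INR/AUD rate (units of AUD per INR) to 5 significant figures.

1 INR × 1.6493 = 1.6493 JPY
1.6493 JPY ÷ 77.507 = 0.0212794 AUD

INR/AUD = 0.021279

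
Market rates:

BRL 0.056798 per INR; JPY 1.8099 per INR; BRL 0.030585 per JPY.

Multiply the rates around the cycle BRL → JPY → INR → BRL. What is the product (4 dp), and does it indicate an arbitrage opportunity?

1.0261 (arbitrage exists)

Around BRL → JPY → INR → BRL: 1 ÷ 0.030585 ÷ 1.8099 × 0.056798 = 1.026053
Product > 1; profitable direction is BRL → JPY → INR → BRL.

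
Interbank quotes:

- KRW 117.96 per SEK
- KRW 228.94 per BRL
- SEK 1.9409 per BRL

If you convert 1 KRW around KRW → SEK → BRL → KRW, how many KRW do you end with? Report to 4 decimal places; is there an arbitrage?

Around KRW → SEK → BRL → KRW: 1 ÷ 117.96 ÷ 1.9409 × 228.94 = 0.999963
Product ≈ 1 (deviation 0.004%, within rounding noise).

1.0000 (no arbitrage)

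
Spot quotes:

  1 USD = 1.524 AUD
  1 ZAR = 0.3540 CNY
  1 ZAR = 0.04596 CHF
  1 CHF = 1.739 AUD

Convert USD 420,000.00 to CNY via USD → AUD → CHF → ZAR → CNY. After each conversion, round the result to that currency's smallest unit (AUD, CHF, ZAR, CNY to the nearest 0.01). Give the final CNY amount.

CNY 2,835,031.72

USD 420,000.00 × 1.524 = AUD 640,080.00
AUD 640,080.00 ÷ 1.739 = CHF 368,073.61
CHF 368,073.61 ÷ 0.04596 = ZAR 8,008,564.19
ZAR 8,008,564.19 × 0.3540 = CNY 2,835,031.72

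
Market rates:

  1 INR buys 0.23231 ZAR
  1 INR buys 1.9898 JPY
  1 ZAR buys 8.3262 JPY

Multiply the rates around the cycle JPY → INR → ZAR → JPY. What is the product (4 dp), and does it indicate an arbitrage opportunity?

Around JPY → INR → ZAR → JPY: 1 ÷ 1.9898 × 0.23231 × 8.3262 = 0.972087
Product < 1; profitable direction is JPY → ZAR → INR → JPY.

0.9721 (arbitrage exists)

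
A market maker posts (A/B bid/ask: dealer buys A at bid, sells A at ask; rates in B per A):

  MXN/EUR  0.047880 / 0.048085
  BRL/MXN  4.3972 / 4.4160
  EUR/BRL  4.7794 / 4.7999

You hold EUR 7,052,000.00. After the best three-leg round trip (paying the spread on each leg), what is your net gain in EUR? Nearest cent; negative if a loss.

Best loop EUR → BRL → MXN → EUR:
EUR 7,052,000.00 × 4.7794 (sell EUR at bid) = BRL 33,704,328.80
BRL 33,704,328.80 × 4.3972 (sell BRL at bid) = MXN 148,204,674.60
MXN 148,204,674.60 × 0.047880 (sell MXN at bid) = EUR 7,096,039.82

Net profit: EUR 44,039.82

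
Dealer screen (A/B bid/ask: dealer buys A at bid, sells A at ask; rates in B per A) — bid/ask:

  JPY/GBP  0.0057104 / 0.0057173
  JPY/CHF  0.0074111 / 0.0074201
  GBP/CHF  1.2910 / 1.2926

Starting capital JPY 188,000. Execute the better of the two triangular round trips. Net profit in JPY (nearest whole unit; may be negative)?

Best loop JPY → CHF → GBP → JPY:
JPY 188,000 × 0.0074111 (sell JPY at bid) = CHF 1,393.29
CHF 1,393.29 ÷ 1.2926 (buy GBP at ask) = GBP 1,077.89
GBP 1,077.89 ÷ 0.0057173 (buy JPY at ask) = JPY 188,532

Net profit: JPY 532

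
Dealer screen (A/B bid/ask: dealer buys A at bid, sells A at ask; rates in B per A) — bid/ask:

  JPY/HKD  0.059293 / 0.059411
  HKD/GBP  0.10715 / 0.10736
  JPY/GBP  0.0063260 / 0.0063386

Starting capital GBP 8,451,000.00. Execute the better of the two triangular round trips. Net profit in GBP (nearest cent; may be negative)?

Best loop GBP → JPY → HKD → GBP:
GBP 8,451,000.00 ÷ 0.0063386 (buy JPY at ask) = JPY 1,333,259,710
JPY 1,333,259,710 × 0.059293 (sell JPY at bid) = HKD 79,052,968.01
HKD 79,052,968.01 × 0.10715 (sell HKD at bid) = GBP 8,470,525.52

Net profit: GBP 19,525.52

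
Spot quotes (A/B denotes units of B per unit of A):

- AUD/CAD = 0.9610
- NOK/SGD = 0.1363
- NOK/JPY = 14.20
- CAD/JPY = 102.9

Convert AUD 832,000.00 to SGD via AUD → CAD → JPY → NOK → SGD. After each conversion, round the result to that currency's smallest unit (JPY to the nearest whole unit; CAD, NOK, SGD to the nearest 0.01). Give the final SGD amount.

SGD 789,713.57

AUD 832,000.00 × 0.9610 = CAD 799,552.00
CAD 799,552.00 × 102.9 = JPY 82,273,901
JPY 82,273,901 ÷ 14.20 = NOK 5,793,936.69
NOK 5,793,936.69 × 0.1363 = SGD 789,713.57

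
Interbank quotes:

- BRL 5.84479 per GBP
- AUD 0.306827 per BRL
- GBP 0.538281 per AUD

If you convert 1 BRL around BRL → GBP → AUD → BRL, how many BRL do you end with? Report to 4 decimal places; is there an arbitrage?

Around BRL → GBP → AUD → BRL: 1 ÷ 5.84479 ÷ 0.538281 ÷ 0.306827 = 1.035925
Product > 1; profitable direction is BRL → GBP → AUD → BRL.

1.0359 (arbitrage exists)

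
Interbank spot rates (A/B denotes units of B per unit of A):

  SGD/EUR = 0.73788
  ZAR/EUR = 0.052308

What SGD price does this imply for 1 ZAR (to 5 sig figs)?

1 ZAR × 0.052308 = 0.052308 EUR
0.052308 EUR ÷ 0.73788 = 0.0708896 SGD

ZAR/SGD = 0.070890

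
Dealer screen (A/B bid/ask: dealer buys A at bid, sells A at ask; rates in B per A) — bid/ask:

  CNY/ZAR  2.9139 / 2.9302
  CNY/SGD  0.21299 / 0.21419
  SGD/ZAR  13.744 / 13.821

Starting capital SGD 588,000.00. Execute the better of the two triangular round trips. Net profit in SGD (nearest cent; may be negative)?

Best loop SGD → ZAR → CNY → SGD:
SGD 588,000.00 × 13.744 (sell SGD at bid) = ZAR 8,081,472.00
ZAR 8,081,472.00 ÷ 2.9302 (buy CNY at ask) = CNY 2,757,993.31
CNY 2,757,993.31 × 0.21299 (sell CNY at bid) = SGD 587,425.00

Net result: SGD -575.00 (no profitable arbitrage after spreads)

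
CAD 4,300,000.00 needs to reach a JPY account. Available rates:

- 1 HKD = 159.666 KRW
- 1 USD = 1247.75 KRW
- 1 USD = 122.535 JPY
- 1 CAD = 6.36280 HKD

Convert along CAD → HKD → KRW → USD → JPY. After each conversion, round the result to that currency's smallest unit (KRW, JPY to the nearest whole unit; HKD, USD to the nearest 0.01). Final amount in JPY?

CAD 4,300,000.00 × 6.36280 = HKD 27,360,040.00
HKD 27,360,040.00 × 159.666 = KRW 4,368,468,147
KRW 4,368,468,147 ÷ 1247.75 = USD 3,501,076.46
USD 3,501,076.46 × 122.535 = JPY 429,004,404

JPY 429,004,404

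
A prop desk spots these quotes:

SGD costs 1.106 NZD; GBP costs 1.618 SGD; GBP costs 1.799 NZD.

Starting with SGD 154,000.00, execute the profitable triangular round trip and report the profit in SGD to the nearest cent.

Profit: SGD 816.85

Profitable loop is SGD → GBP → NZD → SGD:
SGD 154,000.00 ÷ 1.618 = GBP 95,179.23
GBP 95,179.23 × 1.799 = NZD 171,227.44
NZD 171,227.44 ÷ 1.106 = SGD 154,816.85
Profit = SGD 154,816.85 − SGD 154,000.00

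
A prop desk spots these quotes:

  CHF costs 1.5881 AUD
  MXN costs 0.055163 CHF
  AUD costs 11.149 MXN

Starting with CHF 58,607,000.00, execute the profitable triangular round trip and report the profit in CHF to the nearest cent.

Profitable loop is CHF → MXN → AUD → CHF:
CHF 58,607,000.00 ÷ 0.055163 = MXN 1,062,433,152.66
MXN 1,062,433,152.66 ÷ 11.149 = AUD 95,294,031.09
AUD 95,294,031.09 ÷ 1.5881 = CHF 60,005,057.04
Profit = CHF 60,005,057.04 − CHF 58,607,000.00

Profit: CHF 1,398,057.04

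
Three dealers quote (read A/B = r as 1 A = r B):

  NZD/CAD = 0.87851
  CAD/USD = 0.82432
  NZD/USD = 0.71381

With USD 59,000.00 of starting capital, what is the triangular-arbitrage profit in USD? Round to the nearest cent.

Profit: USD 856.58

Profitable loop is USD → NZD → CAD → USD:
USD 59,000.00 ÷ 0.71381 = NZD 82,655.05
NZD 82,655.05 × 0.87851 = CAD 72,613.29
CAD 72,613.29 × 0.82432 = USD 59,856.58
Profit = USD 59,856.58 − USD 59,000.00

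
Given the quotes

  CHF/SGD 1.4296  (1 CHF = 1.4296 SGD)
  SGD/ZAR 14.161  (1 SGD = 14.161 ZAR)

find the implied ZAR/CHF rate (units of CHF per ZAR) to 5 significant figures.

ZAR/CHF = 0.049396

1 ZAR ÷ 14.161 = 0.0706165 SGD
0.0706165 SGD ÷ 1.4296 = 0.049396 CHF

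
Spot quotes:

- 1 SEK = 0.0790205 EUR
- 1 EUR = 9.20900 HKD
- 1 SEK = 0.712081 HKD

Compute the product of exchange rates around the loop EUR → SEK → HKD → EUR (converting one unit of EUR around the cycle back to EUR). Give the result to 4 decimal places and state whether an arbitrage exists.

Around EUR → SEK → HKD → EUR: 1 ÷ 0.0790205 × 0.712081 ÷ 9.20900 = 0.978537
Product < 1; profitable direction is EUR → HKD → SEK → EUR.

0.9785 (arbitrage exists)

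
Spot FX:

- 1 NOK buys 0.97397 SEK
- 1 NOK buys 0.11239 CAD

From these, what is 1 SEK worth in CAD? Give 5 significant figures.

1 SEK ÷ 0.97397 = 1.02673 NOK
1.02673 NOK × 0.11239 = 0.115394 CAD

SEK/CAD = 0.11539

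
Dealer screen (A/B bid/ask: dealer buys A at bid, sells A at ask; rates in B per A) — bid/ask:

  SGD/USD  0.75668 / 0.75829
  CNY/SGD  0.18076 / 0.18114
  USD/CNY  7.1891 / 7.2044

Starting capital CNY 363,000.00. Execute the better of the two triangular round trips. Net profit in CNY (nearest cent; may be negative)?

Net profit: CNY 3,825.16

Best loop CNY → USD → SGD → CNY:
CNY 363,000.00 ÷ 7.2044 (buy USD at ask) = USD 50,385.88
USD 50,385.88 ÷ 0.75829 (buy SGD at ask) = SGD 66,446.71
SGD 66,446.71 ÷ 0.18114 (buy CNY at ask) = CNY 366,825.16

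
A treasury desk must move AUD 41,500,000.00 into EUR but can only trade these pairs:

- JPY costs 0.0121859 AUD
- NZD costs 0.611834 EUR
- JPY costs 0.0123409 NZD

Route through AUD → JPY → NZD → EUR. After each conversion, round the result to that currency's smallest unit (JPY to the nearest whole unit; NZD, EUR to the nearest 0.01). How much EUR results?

AUD 41,500,000.00 ÷ 0.0121859 = JPY 3,405,575,296
JPY 3,405,575,296 × 0.0123409 = NZD 42,027,864.17
NZD 42,027,864.17 × 0.611834 = EUR 25,714,076.25

EUR 25,714,076.25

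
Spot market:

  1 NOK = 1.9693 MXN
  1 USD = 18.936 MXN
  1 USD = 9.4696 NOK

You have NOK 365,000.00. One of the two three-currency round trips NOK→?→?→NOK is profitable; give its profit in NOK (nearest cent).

Profitable loop is NOK → USD → MXN → NOK:
NOK 365,000.00 ÷ 9.4696 = USD 38,544.39
USD 38,544.39 × 18.936 = MXN 729,876.66
MXN 729,876.66 ÷ 1.9693 = NOK 370,627.46
Profit = NOK 370,627.46 − NOK 365,000.00

Profit: NOK 5,627.46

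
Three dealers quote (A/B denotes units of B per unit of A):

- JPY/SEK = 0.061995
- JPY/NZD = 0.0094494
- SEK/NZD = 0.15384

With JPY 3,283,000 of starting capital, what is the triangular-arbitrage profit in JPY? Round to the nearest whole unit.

Profit: JPY 30,543

Profitable loop is JPY → SEK → NZD → JPY:
JPY 3,283,000 × 0.061995 = SEK 203,529.58
SEK 203,529.58 × 0.15384 = NZD 31,310.99
NZD 31,310.99 ÷ 0.0094494 = JPY 3,313,543
Profit = JPY 3,313,543 − JPY 3,283,000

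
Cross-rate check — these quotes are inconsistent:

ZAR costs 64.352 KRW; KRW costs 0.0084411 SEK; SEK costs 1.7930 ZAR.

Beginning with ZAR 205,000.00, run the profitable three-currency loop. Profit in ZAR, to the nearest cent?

Profit: ZAR 5,480.80

Profitable loop is ZAR → SEK → KRW → ZAR:
ZAR 205,000.00 ÷ 1.7930 = SEK 114,333.52
SEK 114,333.52 ÷ 0.0084411 = KRW 13,544,860
KRW 13,544,860 ÷ 64.352 = ZAR 210,480.80
Profit = ZAR 210,480.80 − ZAR 205,000.00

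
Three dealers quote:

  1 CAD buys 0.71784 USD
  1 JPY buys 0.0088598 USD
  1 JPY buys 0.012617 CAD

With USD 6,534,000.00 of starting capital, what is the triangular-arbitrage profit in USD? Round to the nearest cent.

Profit: USD 145,423.34

Profitable loop is USD → JPY → CAD → USD:
USD 6,534,000.00 ÷ 0.0088598 = JPY 737,488,431
JPY 737,488,431 × 0.012617 = CAD 9,304,891.53
CAD 9,304,891.53 × 0.71784 = USD 6,679,423.34
Profit = USD 6,679,423.34 − USD 6,534,000.00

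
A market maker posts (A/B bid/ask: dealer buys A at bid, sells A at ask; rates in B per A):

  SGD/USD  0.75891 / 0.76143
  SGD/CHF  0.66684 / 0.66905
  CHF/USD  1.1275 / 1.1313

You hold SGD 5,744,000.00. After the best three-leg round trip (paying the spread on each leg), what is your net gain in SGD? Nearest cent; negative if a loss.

Best loop SGD → USD → CHF → SGD:
SGD 5,744,000.00 × 0.75891 (sell SGD at bid) = USD 4,359,179.04
USD 4,359,179.04 ÷ 1.1313 (buy CHF at ask) = CHF 3,853,247.63
CHF 3,853,247.63 ÷ 0.66905 (buy SGD at ask) = SGD 5,759,282.01

Net profit: SGD 15,282.01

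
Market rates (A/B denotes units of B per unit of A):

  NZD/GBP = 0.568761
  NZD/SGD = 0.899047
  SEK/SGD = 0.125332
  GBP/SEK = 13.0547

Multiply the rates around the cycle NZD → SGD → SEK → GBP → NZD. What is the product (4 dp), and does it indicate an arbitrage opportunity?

Around NZD → SGD → SEK → GBP → NZD: 1 × 0.899047 ÷ 0.125332 ÷ 13.0547 ÷ 0.568761 = 0.966104
Product < 1; profitable direction is NZD → GBP → SEK → SGD → NZD.

0.9661 (arbitrage exists)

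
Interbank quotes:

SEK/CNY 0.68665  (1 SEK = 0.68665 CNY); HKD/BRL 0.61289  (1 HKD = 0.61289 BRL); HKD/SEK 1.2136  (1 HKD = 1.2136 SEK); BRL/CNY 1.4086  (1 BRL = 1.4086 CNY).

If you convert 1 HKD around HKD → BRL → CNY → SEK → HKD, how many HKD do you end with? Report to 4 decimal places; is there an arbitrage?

1.0360 (arbitrage exists)

Around HKD → BRL → CNY → SEK → HKD: 1 × 0.61289 × 1.4086 ÷ 0.68665 ÷ 1.2136 = 1.035999
Product > 1; profitable direction is HKD → BRL → CNY → SEK → HKD.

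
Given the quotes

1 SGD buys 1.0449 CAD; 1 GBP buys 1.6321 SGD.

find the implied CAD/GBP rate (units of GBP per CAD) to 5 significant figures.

1 CAD ÷ 1.0449 = 0.957029 SGD
0.957029 SGD ÷ 1.6321 = 0.586379 GBP

CAD/GBP = 0.58638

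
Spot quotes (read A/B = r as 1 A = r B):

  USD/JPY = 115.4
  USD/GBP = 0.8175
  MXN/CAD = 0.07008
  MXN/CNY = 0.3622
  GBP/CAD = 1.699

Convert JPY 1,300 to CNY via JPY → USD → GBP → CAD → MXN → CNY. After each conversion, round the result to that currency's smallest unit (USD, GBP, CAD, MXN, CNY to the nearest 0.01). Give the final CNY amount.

CNY 80.89

JPY 1,300 ÷ 115.4 = USD 11.27
USD 11.27 × 0.8175 = GBP 9.21
GBP 9.21 × 1.699 = CAD 15.65
CAD 15.65 ÷ 0.07008 = MXN 223.32
MXN 223.32 × 0.3622 = CNY 80.89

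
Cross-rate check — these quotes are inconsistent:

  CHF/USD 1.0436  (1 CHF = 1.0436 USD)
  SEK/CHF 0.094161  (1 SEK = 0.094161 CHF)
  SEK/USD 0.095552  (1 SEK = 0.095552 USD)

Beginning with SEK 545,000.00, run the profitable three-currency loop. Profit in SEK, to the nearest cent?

Profit: SEK 15,482.24

Profitable loop is SEK → CHF → USD → SEK:
SEK 545,000.00 × 0.094161 = CHF 51,317.74
CHF 51,317.74 × 1.0436 = USD 53,555.20
USD 53,555.20 ÷ 0.095552 = SEK 560,482.24
Profit = SEK 560,482.24 − SEK 545,000.00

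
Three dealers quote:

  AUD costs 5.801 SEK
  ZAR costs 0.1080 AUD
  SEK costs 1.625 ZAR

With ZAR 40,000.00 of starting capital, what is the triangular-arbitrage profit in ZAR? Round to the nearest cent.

Profitable loop is ZAR → AUD → SEK → ZAR:
ZAR 40,000.00 × 0.1080 = AUD 4,320.00
AUD 4,320.00 × 5.801 = SEK 25,060.32
SEK 25,060.32 × 1.625 = ZAR 40,723.02
Profit = ZAR 40,723.02 − ZAR 40,000.00

Profit: ZAR 723.02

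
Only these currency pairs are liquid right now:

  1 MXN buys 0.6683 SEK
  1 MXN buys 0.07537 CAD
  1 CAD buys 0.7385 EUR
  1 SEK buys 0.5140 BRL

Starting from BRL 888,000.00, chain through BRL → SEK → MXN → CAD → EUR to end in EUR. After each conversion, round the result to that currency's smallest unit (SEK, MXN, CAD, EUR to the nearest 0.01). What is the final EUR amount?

BRL 888,000.00 ÷ 0.5140 = SEK 1,727,626.46
SEK 1,727,626.46 ÷ 0.6683 = MXN 2,585,106.18
MXN 2,585,106.18 × 0.07537 = CAD 194,839.45
CAD 194,839.45 × 0.7385 = EUR 143,888.93

EUR 143,888.93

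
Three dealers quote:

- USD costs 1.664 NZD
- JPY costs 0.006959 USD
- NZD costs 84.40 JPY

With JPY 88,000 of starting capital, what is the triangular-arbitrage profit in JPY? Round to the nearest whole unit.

Profit: JPY 2,041

Profitable loop is JPY → NZD → USD → JPY:
JPY 88,000 ÷ 84.40 = NZD 1,042.65
NZD 1,042.65 ÷ 1.664 = USD 626.59
USD 626.59 ÷ 0.006959 = JPY 90,041
Profit = JPY 90,041 − JPY 88,000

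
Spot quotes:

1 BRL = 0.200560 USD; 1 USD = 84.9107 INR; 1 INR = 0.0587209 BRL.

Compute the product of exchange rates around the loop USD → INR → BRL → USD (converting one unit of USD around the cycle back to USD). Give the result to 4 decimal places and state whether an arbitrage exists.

1.0000 (no arbitrage)

Around USD → INR → BRL → USD: 1 × 84.9107 × 0.0587209 × 0.200560 = 0.999999
Product ≈ 1 (deviation 0.000%, within rounding noise).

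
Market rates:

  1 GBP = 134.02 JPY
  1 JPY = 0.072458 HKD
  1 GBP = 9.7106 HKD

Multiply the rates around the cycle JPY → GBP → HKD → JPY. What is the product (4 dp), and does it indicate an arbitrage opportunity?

1.0000 (no arbitrage)

Around JPY → GBP → HKD → JPY: 1 ÷ 134.02 × 9.7106 ÷ 0.072458 = 0.999977
Product ≈ 1 (deviation 0.002%, within rounding noise).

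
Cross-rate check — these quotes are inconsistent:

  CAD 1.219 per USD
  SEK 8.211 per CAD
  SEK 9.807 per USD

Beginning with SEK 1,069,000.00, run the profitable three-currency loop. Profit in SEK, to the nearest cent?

Profit: SEK 22,041.54

Profitable loop is SEK → USD → CAD → SEK:
SEK 1,069,000.00 ÷ 9.807 = USD 109,003.77
USD 109,003.77 × 1.219 = CAD 132,875.60
CAD 132,875.60 × 8.211 = SEK 1,091,041.54
Profit = SEK 1,091,041.54 − SEK 1,069,000.00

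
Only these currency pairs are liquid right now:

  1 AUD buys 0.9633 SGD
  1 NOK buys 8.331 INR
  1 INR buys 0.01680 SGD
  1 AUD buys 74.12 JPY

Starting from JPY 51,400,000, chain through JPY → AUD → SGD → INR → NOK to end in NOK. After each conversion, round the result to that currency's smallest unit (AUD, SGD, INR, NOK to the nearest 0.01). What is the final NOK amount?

NOK 4,772,905.70

JPY 51,400,000 ÷ 74.12 = AUD 693,470.05
AUD 693,470.05 × 0.9633 = SGD 668,019.70
SGD 668,019.70 ÷ 0.01680 = INR 39,763,077.38
INR 39,763,077.38 ÷ 8.331 = NOK 4,772,905.70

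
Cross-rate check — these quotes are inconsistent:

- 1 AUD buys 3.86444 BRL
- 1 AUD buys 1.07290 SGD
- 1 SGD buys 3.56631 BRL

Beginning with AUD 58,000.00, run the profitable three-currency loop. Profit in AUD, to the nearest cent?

Profit: AUD 578.23

Profitable loop is AUD → BRL → SGD → AUD:
AUD 58,000.00 × 3.86444 = BRL 224,137.52
BRL 224,137.52 ÷ 3.56631 = SGD 62,848.58
SGD 62,848.58 ÷ 1.07290 = AUD 58,578.23
Profit = AUD 58,578.23 − AUD 58,000.00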